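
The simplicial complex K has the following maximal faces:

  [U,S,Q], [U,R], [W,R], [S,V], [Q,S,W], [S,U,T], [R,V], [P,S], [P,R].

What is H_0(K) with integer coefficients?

H_0 = Z.

Fix the vertex order P < Q < R < S < T < U < V < W and write every simplex with vertices in increasing order. Then dim K = 2 and the simplices of K are:

  0-simplices (8): P, Q, R, S, T, U, V, W
  1-simplices (13): PR, PS, QS, QU, QW, RU, RV, RW, ST, SU, SV, SW, TU
  2-simplices (3): QSU, QSW, STU

Hence C_0 ≅ Z^8, C_1 ≅ Z^13, C_2 ≅ Z^3.

∂_1: C_1 → C_0 maps an edge to its endpoints' difference, ∂[p,q] = q − p.
The 8×13 boundary matrix has rank 7 and Smith normal form diag(1,1,1,1,1,1,1).

∂_2: C_2 → C_1 acts by ∂[p,q,r] = [q,r] − [p,r] + [p,q]. For instance
  ∂QSU = SU − QU + QS,
  ∂QSW = SW − QW + QS.
The 13×3 boundary matrix has rank 3 and Smith normal form diag(1,1,1).

Now H_k = ker ∂_k / im ∂_{k+1}, so:

  H_0: rank C_0 − rank ∂_1 = 8 − 7 = 1, and the invariant factors of ∂_1 are all 1, so H_0 = Z.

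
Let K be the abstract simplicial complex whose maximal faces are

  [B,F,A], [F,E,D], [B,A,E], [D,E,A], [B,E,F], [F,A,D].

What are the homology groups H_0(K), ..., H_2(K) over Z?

H_0 = Z,  H_1 = 0,  H_2 = Z.

K has 5 vertices, 9 edges, 6 triangles.
rank ∂_0 = 0, rank ∂_1 = 4 ⇒ b_0 = 5 − 0 − 4 = 1; all invariant factors of ∂_1 are 1 so no torsion. So H_0 ≅ Z.
rank ∂_1 = 4, rank ∂_2 = 5 ⇒ b_1 = 9 − 4 − 5 = 0; all invariant factors of ∂_2 are 1 so no torsion. So H_1 ≅ 0.
rank ∂_2 = 5, rank ∂_3 = 0 ⇒ b_2 = 6 − 5 − 0 = 1. So H_2 ≅ Z.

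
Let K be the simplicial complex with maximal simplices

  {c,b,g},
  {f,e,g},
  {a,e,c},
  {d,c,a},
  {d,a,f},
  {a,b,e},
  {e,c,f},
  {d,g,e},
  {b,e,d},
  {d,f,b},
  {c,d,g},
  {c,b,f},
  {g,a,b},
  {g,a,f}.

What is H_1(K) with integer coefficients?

H_1 ≅ Z^2.

K has 7 vertices, 21 edges, 14 triangles.
rank ∂_1 = 6, rank ∂_2 = 13 ⇒ b_1 = 21 − 6 − 13 = 2; all invariant factors of ∂_2 are 1 so no torsion. So H_1 = Z^2.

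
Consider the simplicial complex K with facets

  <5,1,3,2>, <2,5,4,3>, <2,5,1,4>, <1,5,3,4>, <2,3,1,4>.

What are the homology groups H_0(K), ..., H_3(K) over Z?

H_0 = Z,  H_1 = 0,  H_2 = 0,  H_3 = Z.

Take the total order 1 < 2 < 3 < 4 < 5 on the vertex set. Then K (dimension 3) consists of the simplices:

  0-simplices (5): [1], [2], [3], [4], [5]
  1-simplices (10): [1,2], [1,3], [1,4], [1,5], [2,3], [2,4], [2,5], [3,4], [3,5], [4,5]
  2-simplices (10): [1,2,3], [1,2,4], [1,2,5], [1,3,4], [1,3,5], [1,4,5], [2,3,4], [2,3,5], [2,4,5], [3,4,5]
  3-simplices (5): [1,2,3,4], [1,2,3,5], [1,2,4,5], [1,3,4,5], [2,3,4,5]

giving chain groups C_0 ≅ Z^5, C_1 ≅ Z^10, C_2 ≅ Z^10, C_3 ≅ Z^5.

∂_1: C_1 → C_0 is given by ∂[p,q] = [q] − [p]. For instance
  ∂[1,4] = [4] − [1].
As a 5×10 matrix over Z this has rank 4, with invariant factors (1,1,1,1).

∂_2: C_2 → C_1 sends each 2-simplex [p,q,r] to [q,r] − [p,r] + [p,q]. For instance
  ∂[1,4,5] = [4,5] − [1,5] + [1,4],
  ∂[1,3,5] = [3,5] − [1,5] + [1,3].
The 10×10 boundary matrix has rank 6 and Smith normal form diag(1,1,1,1,1,1).

Boundary ∂_3: C_3 → C_2 sends each 3-simplex σ to the alternating sum Σ_i (−1)^i (σ with its i-th vertex removed). For instance
  ∂[1,2,3,5] = [2,3,5] − [1,3,5] + [1,2,5] − [1,2,3],
  ∂[1,2,3,4] = [2,3,4] − [1,3,4] + [1,2,4] − [1,2,3].
As a 10×5 matrix over Z this has rank 4, with invariant factors (1,1,1,1).

From H_k ≅ ker(∂_k) / im(∂_{k+1}) we obtain:

  H_0: rank C_0 − rank ∂_1 = 5 − 4 = 1, and the invariant factors of ∂_1 are all 1, so H_0 = Z.
  H_1: rank ker ∂_1 − rank ∂_2 = (10 − 4) − 6 = 0, and the invariant factors of ∂_2 are all 1, so H_1 = 0.
  H_2: rank ker ∂_2 − rank ∂_3 = (10 − 6) − 4 = 0, and the invariant factors of ∂_3 are all 1, so H_2 = 0.
  H_3: rank ker ∂_3 − rank ∂_4 = (5 − 4) − 0 = 1, and there is no ∂_4, so H_3 = Z.

As a check, the Euler characteristic is 5 − 10 + 10 − 5 = 0, which agrees with 1 − 0 + 0 − 1 = 0.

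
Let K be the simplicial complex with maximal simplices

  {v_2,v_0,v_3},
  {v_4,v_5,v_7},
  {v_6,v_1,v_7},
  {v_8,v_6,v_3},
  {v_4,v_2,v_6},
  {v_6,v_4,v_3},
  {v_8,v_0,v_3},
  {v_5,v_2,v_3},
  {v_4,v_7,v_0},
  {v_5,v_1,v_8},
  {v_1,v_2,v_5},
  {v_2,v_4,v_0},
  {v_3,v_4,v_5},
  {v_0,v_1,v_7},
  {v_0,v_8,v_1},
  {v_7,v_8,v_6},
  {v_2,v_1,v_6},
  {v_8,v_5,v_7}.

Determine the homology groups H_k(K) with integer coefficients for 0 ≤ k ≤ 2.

Fix the vertex order v_0 < v_1 < v_2 < v_3 < v_4 < v_5 < v_6 < v_7 < v_8 and write every simplex with vertices in increasing order. Then dim K = 2 and the simplices of K are:

  0-simplices (9): [v_0], [v_1], [v_2], [v_3], [v_4], [v_5], [v_6], [v_7], [v_8]
  1-simplices (27): (27 of them)
  2-simplices (18): (18 of them)

so the chain groups are C_0 ≅ Z^9, C_1 ≅ Z^27, C_2 ≅ Z^18.

The boundary map ∂_1: C_1 → C_0 is given by ∂[p,q] = [q] − [p].
The resulting 9×27 matrix has rank 8, and its Smith normal form has invariant factors (1,1,1,1,1,1,1,1).

Boundary ∂_2: C_2 → C_1 maps a triangle to the signed sum of its edges. For instance
  ∂[v_0,v_4,v_7] = [v_4,v_7] − [v_0,v_7] + [v_0,v_4],
  ∂[v_0,v_1,v_8] = [v_1,v_8] − [v_0,v_8] + [v_0,v_1].
This gives a 27×18 integer matrix of rank 18; reducing to Smith normal form yields diagonal entries (1,1,1,1,1,1,1,1,1,1,1,1,1,1,1,1,1,2).

Now H_k = ker ∂_k / im ∂_{k+1}, so:

  H_0: rank C_0 − rank ∂_1 = 9 − 8 = 1, and the invariant factors of ∂_1 are all 1, so H_0 ≅ Z.
  H_1: rank ker ∂_1 − rank ∂_2 = (27 − 8) − 18 = 1, and ∂_2 has invariant factor 2 > 1, so H_1 ≅ Z × Z/2.
  H_2: rank ker ∂_2 − rank ∂_3 = (18 − 18) − 0 = 0, and there is no ∂_3, so H_2 ≅ 0.

H_0 = Z,  H_1 = Z × Z/2,  H_2 = 0.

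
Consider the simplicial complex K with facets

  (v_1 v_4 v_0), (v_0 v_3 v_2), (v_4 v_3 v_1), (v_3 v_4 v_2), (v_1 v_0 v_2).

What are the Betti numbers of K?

We work with the vertex ordering v_0 < v_1 < v_2 < v_3 < v_4. The simplices of K, each written with vertices in increasing order, are:

  0-simplices (5): [v_0], [v_1], [v_2], [v_3], [v_4]
  1-simplices (10): [v_0,v_1], [v_0,v_2], [v_0,v_3], [v_0,v_4], [v_1,v_2], [v_1,v_3], [v_1,v_4], [v_2,v_3], [v_2,v_4], [v_3,v_4]
  2-simplices (5): [v_0,v_1,v_2], [v_0,v_1,v_4], [v_0,v_2,v_3], [v_1,v_3,v_4], [v_2,v_3,v_4]

so the chain groups are C_0 ≅ Z^5, C_1 ≅ Z^10, C_2 ≅ Z^5.

Boundary ∂_1: C_1 → C_0 is given by ∂[p,q] = [q] − [p]. For instance
  ∂[v_0,v_1] = [v_1] − [v_0].
The 5×10 boundary matrix has rank 4 and Smith normal form diag(1,1,1,1).

The boundary map ∂_2: C_2 → C_1 sends each 2-simplex [p,q,r] to [q,r] − [p,r] + [p,q]. For instance
  ∂[v_1,v_3,v_4] = [v_3,v_4] − [v_1,v_4] + [v_1,v_3],
  ∂[v_0,v_2,v_3] = [v_2,v_3] − [v_0,v_3] + [v_0,v_2].
This gives a 10×5 integer matrix of rank 5; reducing to Smith normal form yields diagonal entries (1,1,1,1,1).

Now H_k = ker ∂_k / im ∂_{k+1}, so:

  H_0: rank C_0 − rank ∂_1 = 5 − 4 = 1, and the invariant factors of ∂_1 are all 1, so H_0 ≅ Z.
  H_1: rank ker ∂_1 − rank ∂_2 = (10 − 4) − 5 = 1, and the invariant factors of ∂_2 are all 1, so H_1 ≅ Z.
  H_2: rank ker ∂_2 − rank ∂_3 = (5 − 5) − 0 = 0, and there is no ∂_3, so H_2 ≅ 0.

As a check, the Euler characteristic is 5 − 10 + 5 = 0, which agrees with 1 − 1 + 0 = 0.

Hence the Betti numbers are b_0 = 1, b_1 = 1, b_2 = 0.

b_0 = 1, b_1 = 1, b_2 = 0.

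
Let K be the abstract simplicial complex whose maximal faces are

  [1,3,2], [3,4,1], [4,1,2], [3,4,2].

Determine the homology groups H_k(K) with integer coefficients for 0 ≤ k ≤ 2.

H_0 ≅ Z,  H_1 = 0,  H_2 ≅ Z.

We work with the vertex ordering 1 < 2 < 3 < 4. The simplices of K, each written with vertices in increasing order, are:

  0-simplices (4): [1], [2], [3], [4]
  1-simplices (6): [1,2], [1,3], [1,4], [2,3], [2,4], [3,4]
  2-simplices (4): [1,2,3], [1,2,4], [1,3,4], [2,3,4]

Hence C_0 ≅ Z^4, C_1 ≅ Z^6, C_2 ≅ Z^4.

Boundary ∂_1: C_1 → C_0 is given by ∂[p,q] = [q] − [p]. For instance
  ∂[1,3] = [3] − [1].
As a 4×6 matrix over Z this has rank 3, with invariant factors (1,1,1).

∂_2: C_2 → C_1 acts by ∂[p,q,r] = [q,r] − [p,r] + [p,q]. For instance
  ∂[1,3,4] = [3,4] − [1,4] + [1,3],
  ∂[2,3,4] = [3,4] − [2,4] + [2,3].
The resulting 6×4 matrix has rank 3, and its Smith normal form has invariant factors (1,1,1).

From H_k ≅ ker(∂_k) / im(∂_{k+1}) we obtain:

  H_0: rank C_0 − rank ∂_1 = 4 − 3 = 1, and the invariant factors of ∂_1 are all 1, so H_0 ≅ Z.
  H_1: rank ker ∂_1 − rank ∂_2 = (6 − 3) − 3 = 0, and the invariant factors of ∂_2 are all 1, so H_1 ≅ 0.
  H_2: rank ker ∂_2 − rank ∂_3 = (4 − 3) − 0 = 1, and there is no ∂_3, so H_2 ≅ Z.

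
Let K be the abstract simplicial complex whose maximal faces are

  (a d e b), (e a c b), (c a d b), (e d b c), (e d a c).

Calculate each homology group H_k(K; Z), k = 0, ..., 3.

Fix the vertex order a < b < c < d < e and write every simplex with vertices in increasing order. Then dim K = 3 and the simplices of K are:

  0-simplices (5): a, b, c, d, e
  1-simplices (10): ab, ac, ad, ae, bc, bd, be, cd, ce, de
  2-simplices (10): abc, abd, abe, acd, ace, ade, bcd, bce, bde, cde
  3-simplices (5): abcd, abce, abde, acde, bcde

Hence C_0 ≅ Z^5, C_1 ≅ Z^10, C_2 ≅ Z^10, C_3 ≅ Z^5.

The boundary map ∂_1: C_1 → C_0 is given by ∂[p,q] = [q] − [p].
As a 5×10 matrix over Z this has rank 4, with invariant factors (1,1,1,1).

Boundary ∂_2: C_2 → C_1 acts by ∂[p,q,r] = [q,r] − [p,r] + [p,q]. For instance
  ∂acd = cd − ad + ac,
  ∂bde = de − be + bd.
The 10×10 boundary matrix has rank 6 and Smith normal form diag(1,1,1,1,1,1).

The boundary map ∂_3: C_3 → C_2 sends each 3-simplex σ to the alternating sum Σ_i (−1)^i (σ with its i-th vertex removed). For instance
  ∂bcde = cde − bde + bce − bcd,
  ∂abde = bde − ade + abe − abd.
As a 10×5 matrix over Z this has rank 4, with invariant factors (1,1,1,1).

Computing H_k = (kernel of ∂_k) / (image of ∂_{k+1}):

  H_0: rank C_0 − rank ∂_1 = 5 − 4 = 1, and the invariant factors of ∂_1 are all 1, so H_0 ≅ Z.
  H_1: rank ker ∂_1 − rank ∂_2 = (10 − 4) − 6 = 0, and the invariant factors of ∂_2 are all 1, so H_1 ≅ 0.
  H_2: rank ker ∂_2 − rank ∂_3 = (10 − 6) − 4 = 0, and the invariant factors of ∂_3 are all 1, so H_2 ≅ 0.
  H_3: rank ker ∂_3 − rank ∂_4 = (5 − 4) − 0 = 1, and there is no ∂_4, so H_3 ≅ Z.

As a check, the Euler characteristic is 5 − 10 + 10 − 5 = 0, which agrees with 1 − 0 + 0 − 1 = 0.

H_0 = Z,  H_1 = 0,  H_2 = 0,  H_3 = Z.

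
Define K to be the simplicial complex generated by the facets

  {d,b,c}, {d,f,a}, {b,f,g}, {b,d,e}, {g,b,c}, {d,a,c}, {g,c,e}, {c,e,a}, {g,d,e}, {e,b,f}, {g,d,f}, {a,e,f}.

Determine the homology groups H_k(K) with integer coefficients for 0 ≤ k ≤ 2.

H_0 ≅ Z,  H_1 ≅ Z/2,  H_2 = 0.

Fix the vertex order a < b < c < d < e < f < g and write every simplex with vertices in increasing order. Then dim K = 2 and the simplices of K are:

  0-simplices (7): a, b, c, d, e, f, g
  1-simplices (18): ac, ad, ae, af, bc, bd, be, bf, bg, cd, ce, cg, de, df, dg, ef, eg, fg
  2-simplices (12): acd, ace, adf, aef, bcd, bcg, bde, bef, bfg, ceg, deg, dfg

so the chain groups are C_0 ≅ Z^7, C_1 ≅ Z^18, C_2 ≅ Z^12.

∂_1: C_1 → C_0 sends each edge [p,q] (with p < q) to q − p.
As a 7×18 matrix over Z this has rank 6, with invariant factors (1,1,1,1,1,1).

Boundary ∂_2: C_2 → C_1 sends each 2-simplex [p,q,r] to [q,r] − [p,r] + [p,q]. For instance
  ∂bcg = cg − bg + bc,
  ∂bfg = fg − bg + bf.
As a 18×12 matrix over Z this has rank 12, with invariant factors (1,1,1,1,1,1,1,1,1,1,1,2).

Computing H_k = (kernel of ∂_k) / (image of ∂_{k+1}):

  H_0: rank C_0 − rank ∂_1 = 7 − 6 = 1, and the invariant factors of ∂_1 are all 1, so H_0 = Z.
  H_1: rank ker ∂_1 − rank ∂_2 = (18 − 6) − 12 = 0, and ∂_2 has invariant factor 2 > 1, so H_1 = Z/2.
  H_2: rank ker ∂_2 − rank ∂_3 = (12 − 12) − 0 = 0, and there is no ∂_3, so H_2 = 0.

As a check, the Euler characteristic is 7 − 18 + 12 = 1, which agrees with 1 − 0 + 0 = 1.
(K is a triangulation of the real projective plane RP^2.)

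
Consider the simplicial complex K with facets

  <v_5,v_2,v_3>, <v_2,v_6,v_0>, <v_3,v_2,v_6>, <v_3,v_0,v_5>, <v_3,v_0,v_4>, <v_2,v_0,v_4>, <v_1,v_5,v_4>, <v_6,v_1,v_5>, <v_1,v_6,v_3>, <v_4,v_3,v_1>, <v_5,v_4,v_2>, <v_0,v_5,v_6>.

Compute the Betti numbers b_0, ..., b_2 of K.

Take the total order v_0 < v_1 < v_2 < v_3 < v_4 < v_5 < v_6 on the vertex set. Then K (dimension 2) consists of the simplices:

  0-simplices (7): [v_0], [v_1], [v_2], [v_3], [v_4], [v_5], [v_6]
  1-simplices (18): (18 of them)
  2-simplices (12): (12 of them)

so the chain groups are C_0 ≅ Z^7, C_1 ≅ Z^18, C_2 ≅ Z^12.

Boundary ∂_1: C_1 → C_0 is given by ∂[p,q] = [q] − [p]. For instance
  ∂[v_2,v_5] = [v_5] − [v_2].
As a 7×18 matrix over Z this has rank 6, with invariant factors (1,1,1,1,1,1).

∂_2: C_2 → C_1 maps a triangle to the signed sum of its edges. For instance
  ∂[v_0,v_3,v_5] = [v_3,v_5] − [v_0,v_5] + [v_0,v_3],
  ∂[v_1,v_4,v_5] = [v_4,v_5] − [v_1,v_5] + [v_1,v_4].
The 18×12 boundary matrix has rank 12 and Smith normal form diag(1,1,1,1,1,1,1,1,1,1,1,2).

Computing H_k = (kernel of ∂_k) / (image of ∂_{k+1}):

  H_0: rank C_0 − rank ∂_1 = 7 − 6 = 1, and the invariant factors of ∂_1 are all 1, so H_0 ≅ Z.
  H_1: rank ker ∂_1 − rank ∂_2 = (18 − 6) − 12 = 0, and ∂_2 has invariant factor 2 > 1, so H_1 ≅ Z_2.
  H_2: rank ker ∂_2 − rank ∂_3 = (12 − 12) − 0 = 0, and there is no ∂_3, so H_2 ≅ 0.

(K is a triangulation of the real projective plane RP^2.)

Hence the Betti numbers are b_0 = 1, b_1 = 0, b_2 = 0.

b_0 = 1, b_1 = 0, b_2 = 0.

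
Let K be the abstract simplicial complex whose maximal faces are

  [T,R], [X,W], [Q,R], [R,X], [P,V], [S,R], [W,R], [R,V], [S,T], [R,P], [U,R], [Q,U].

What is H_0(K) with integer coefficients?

H_0 ≅ Z.

Fix the vertex order P < Q < R < S < T < U < V < W < X and write every simplex with vertices in increasing order. Then dim K = 1 and the simplices of K are:

  0-simplices (9): P, Q, R, S, T, U, V, W, X
  1-simplices (12): PR, PV, QR, QU, RS, RT, RU, RV, RW, RX, ST, WX

so the chain groups are C_0 ≅ Z^9, C_1 ≅ Z^12.

∂_1: C_1 → C_0 maps an edge to its endpoints' difference, ∂[p,q] = q − p. For instance
  ∂ST = T − S.
As a 9×12 matrix over Z this has rank 8, with invariant factors (1,1,1,1,1,1,1,1).

From H_k ≅ ker(∂_k) / im(∂_{k+1}) we obtain:

  H_0: rank C_0 − rank ∂_1 = 9 − 8 = 1, and the invariant factors of ∂_1 are all 1, so H_0 = Z.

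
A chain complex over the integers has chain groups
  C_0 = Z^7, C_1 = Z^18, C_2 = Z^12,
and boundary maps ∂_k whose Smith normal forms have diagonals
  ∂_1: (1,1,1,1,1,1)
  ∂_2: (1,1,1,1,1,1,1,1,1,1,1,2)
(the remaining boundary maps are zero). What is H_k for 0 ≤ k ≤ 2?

H_0: b_0 = 7 − 0 − 6 = 1; torsion from ∂_1 factors > 1: none. So H_0 ≅ Z.
H_1: b_1 = 18 − 6 − 12 = 0; torsion from ∂_2 factors > 1: [2]. So H_1 ≅ Z/2.
H_2: b_2 = 12 − 12 − 0 = 0; torsion from ∂_3 factors > 1: none. So H_2 ≅ 0.

H_0 ≅ Z,  H_1 ≅ Z/2,  H_2 = 0.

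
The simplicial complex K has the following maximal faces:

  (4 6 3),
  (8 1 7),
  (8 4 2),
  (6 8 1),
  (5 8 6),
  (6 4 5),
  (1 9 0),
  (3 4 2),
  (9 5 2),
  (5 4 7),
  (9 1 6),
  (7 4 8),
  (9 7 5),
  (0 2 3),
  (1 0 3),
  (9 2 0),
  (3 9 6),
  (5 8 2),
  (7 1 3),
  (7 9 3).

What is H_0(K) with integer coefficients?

K has 10 vertices, 30 edges, 20 triangles.
rank ∂_0 = 0, rank ∂_1 = 9 ⇒ b_0 = 10 − 0 − 9 = 1; all invariant factors of ∂_1 are 1 so no torsion. So H_0 = Z.

H_0 ≅ Z.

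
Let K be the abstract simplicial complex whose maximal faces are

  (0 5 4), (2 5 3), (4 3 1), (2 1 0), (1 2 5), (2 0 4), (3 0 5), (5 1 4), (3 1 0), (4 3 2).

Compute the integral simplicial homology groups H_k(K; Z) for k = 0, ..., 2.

H_0 ≅ Z,  H_1 ≅ Z_2,  H_2 = 0.

We work with the vertex ordering 0 < 1 < 2 < 3 < 4 < 5. The simplices of K, each written with vertices in increasing order, are:

  0-simplices (6): [0], [1], [2], [3], [4], [5]
  1-simplices (15): [0,1], [0,2], [0,3], [0,4], [0,5], [1,2], [1,3], [1,4], [1,5], [2,3], [2,4], [2,5], [3,4], [3,5], [4,5]
  2-simplices (10): [0,1,2], [0,1,3], [0,2,4], [0,3,5], [0,4,5], [1,2,5], [1,3,4], [1,4,5], [2,3,4], [2,3,5]

so the chain groups are C_0 ≅ Z^6, C_1 ≅ Z^15, C_2 ≅ Z^10.

The boundary map ∂_1: C_1 → C_0 maps an edge to its endpoints' difference, ∂[p,q] = q − p. For instance
  ∂[3,4] = [4] − [3].
As a 6×15 matrix over Z this has rank 5, with invariant factors (1,1,1,1,1).

∂_2: C_2 → C_1 maps a triangle to the signed sum of its edges. For instance
  ∂[2,3,4] = [3,4] − [2,4] + [2,3],
  ∂[1,2,5] = [2,5] − [1,5] + [1,2].
The resulting 15×10 matrix has rank 10, and its Smith normal form has invariant factors (1,1,1,1,1,1,1,1,1,2).

Computing H_k = (kernel of ∂_k) / (image of ∂_{k+1}):

  H_0: rank C_0 − rank ∂_1 = 6 − 5 = 1, and the invariant factors of ∂_1 are all 1, so H_0 = Z.
  H_1: rank ker ∂_1 − rank ∂_2 = (15 − 5) − 10 = 0, and ∂_2 has invariant factor 2 > 1, so H_1 = Z_2.
  H_2: rank ker ∂_2 − rank ∂_3 = (10 − 10) − 0 = 0, and there is no ∂_3, so H_2 = 0.

(K is a triangulation of the real projective plane RP^2.)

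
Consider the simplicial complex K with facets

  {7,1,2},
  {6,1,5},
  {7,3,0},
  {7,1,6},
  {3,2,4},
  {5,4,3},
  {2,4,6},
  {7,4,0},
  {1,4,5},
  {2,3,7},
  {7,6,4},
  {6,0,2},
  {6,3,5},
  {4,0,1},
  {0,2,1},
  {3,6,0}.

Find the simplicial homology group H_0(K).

H_0 = Z.

We work with the vertex ordering 0 < 1 < 2 < 3 < 4 < 5 < 6 < 7. The simplices of K, each written with vertices in increasing order, are:

  0-simplices (8): [0], [1], [2], [3], [4], [5], [6], [7]
  1-simplices (24): (24 of them)
  2-simplices (16): [0,1,2], [0,1,4], [0,2,6], [0,3,6], [0,3,7], [0,4,7], [1,2,7], [1,4,5], [1,5,6], [1,6,7], [2,3,4], [2,3,7], [2,4,6], [3,4,5], [3,5,6], [4,6,7]

Hence C_0 ≅ Z^8, C_1 ≅ Z^24, C_2 ≅ Z^16.

The boundary map ∂_1: C_1 → C_0 sends each edge [p,q] (with p < q) to q − p. For instance
  ∂[1,7] = [7] − [1].
The 8×24 boundary matrix has rank 7 and Smith normal form diag(1,1,1,1,1,1,1).

Boundary ∂_2: C_2 → C_1 maps a triangle to the signed sum of its edges. For instance
  ∂[3,4,5] = [4,5] − [3,5] + [3,4],
  ∂[4,6,7] = [6,7] − [4,7] + [4,6].
The resulting 24×16 matrix has rank 15, and its Smith normal form has invariant factors (1,1,1,1,1,1,1,1,1,1,1,1,1,1,1).

Now H_k = ker ∂_k / im ∂_{k+1}, so:

  H_0: rank C_0 − rank ∂_1 = 8 − 7 = 1, and the invariant factors of ∂_1 are all 1, so H_0 = Z.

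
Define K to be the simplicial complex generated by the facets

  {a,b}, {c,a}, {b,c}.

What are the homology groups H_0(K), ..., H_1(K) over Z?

H_0 = Z,  H_1 = Z.

Take the total order a < b < c on the vertex set. Then K (dimension 1) consists of the simplices:

  0-simplices (3): a, b, c
  1-simplices (3): ab, ac, bc

giving chain groups C_0 ≅ Z^3, C_1 ≅ Z^3.

∂_1: C_1 → C_0 sends each edge [p,q] (with p < q) to q − p. For instance
  ∂ac = c − a.
This gives a 3×3 integer matrix of rank 2; reducing to Smith normal form yields diagonal entries (1,1).

Now H_k = ker ∂_k / im ∂_{k+1}, so:

  H_0: rank C_0 − rank ∂_1 = 3 − 2 = 1, and the invariant factors of ∂_1 are all 1, so H_0 ≅ Z.
  H_1: rank ker ∂_1 − rank ∂_2 = (3 − 2) − 0 = 1, and there is no ∂_2, so H_1 ≅ Z.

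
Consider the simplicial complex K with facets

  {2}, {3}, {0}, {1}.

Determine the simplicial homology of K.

H_0 = Z^4.

We work with the vertex ordering 0 < 1 < 2 < 3. The simplices of K, each written with vertices in increasing order, are:

  0-simplices (4): [0], [1], [2], [3]

giving chain groups C_0 ≅ Z^4.

Computing H_k = (kernel of ∂_k) / (image of ∂_{k+1}):

  H_0: rank C_0 − rank ∂_1 = 4 − 0 = 4, and there is no ∂_1, so H_0 ≅ Z^4.

(K is a triangulation of a set of 4 points.)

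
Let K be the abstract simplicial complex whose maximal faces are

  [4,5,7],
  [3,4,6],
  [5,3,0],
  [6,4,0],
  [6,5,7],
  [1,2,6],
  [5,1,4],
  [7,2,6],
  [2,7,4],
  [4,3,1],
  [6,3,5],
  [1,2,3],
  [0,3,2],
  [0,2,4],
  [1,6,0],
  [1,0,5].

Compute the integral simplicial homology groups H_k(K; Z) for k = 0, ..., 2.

H_0 ≅ Z,  H_1 ≅ Z^2,  H_2 ≅ Z.

Take the total order 0 < 1 < 2 < 3 < 4 < 5 < 6 < 7 on the vertex set. Then K (dimension 2) consists of the simplices:

  0-simplices (8): [0], [1], [2], [3], [4], [5], [6], [7]
  1-simplices (24): (24 of them)
  2-simplices (16): [0,1,5], [0,1,6], [0,2,3], [0,2,4], [0,3,5], [0,4,6], [1,2,3], [1,2,6], [1,3,4], [1,4,5], [2,4,7], [2,6,7], [3,4,6], [3,5,6], [4,5,7], [5,6,7]

giving chain groups C_0 ≅ Z^8, C_1 ≅ Z^24, C_2 ≅ Z^16.

∂_1: C_1 → C_0 maps an edge to its endpoints' difference, ∂[p,q] = q − p.
This gives a 8×24 integer matrix of rank 7; reducing to Smith normal form yields diagonal entries (1,1,1,1,1,1,1).

∂_2: C_2 → C_1 acts by ∂[p,q,r] = [q,r] − [p,r] + [p,q]. For instance
  ∂[0,2,4] = [2,4] − [0,4] + [0,2],
  ∂[3,4,6] = [4,6] − [3,6] + [3,4].
As a 24×16 matrix over Z this has rank 15, with invariant factors (1,1,1,1,1,1,1,1,1,1,1,1,1,1,1).

From H_k ≅ ker(∂_k) / im(∂_{k+1}) we obtain:

  H_0: rank C_0 − rank ∂_1 = 8 − 7 = 1, and the invariant factors of ∂_1 are all 1, so H_0 ≅ Z.
  H_1: rank ker ∂_1 − rank ∂_2 = (24 − 7) − 15 = 2, and the invariant factors of ∂_2 are all 1, so H_1 ≅ Z^2.
  H_2: rank ker ∂_2 − rank ∂_3 = (16 − 15) − 0 = 1, and there is no ∂_3, so H_2 ≅ Z.

(K is a triangulation of the torus T^2.)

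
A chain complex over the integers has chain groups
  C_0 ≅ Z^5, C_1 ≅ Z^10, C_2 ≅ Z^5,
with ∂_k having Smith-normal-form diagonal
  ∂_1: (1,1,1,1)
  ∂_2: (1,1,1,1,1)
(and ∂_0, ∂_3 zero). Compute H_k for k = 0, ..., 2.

H_0: b_0 = 5 − 0 − 4 = 1; torsion from ∂_1 factors > 1: none. So H_0 = Z.
H_1: b_1 = 10 − 4 − 5 = 1; torsion from ∂_2 factors > 1: none. So H_1 = Z.
H_2: b_2 = 5 − 5 − 0 = 0; torsion from ∂_3 factors > 1: none. So H_2 = 0.

H_0 = Z,  H_1 = Z,  H_2 = 0.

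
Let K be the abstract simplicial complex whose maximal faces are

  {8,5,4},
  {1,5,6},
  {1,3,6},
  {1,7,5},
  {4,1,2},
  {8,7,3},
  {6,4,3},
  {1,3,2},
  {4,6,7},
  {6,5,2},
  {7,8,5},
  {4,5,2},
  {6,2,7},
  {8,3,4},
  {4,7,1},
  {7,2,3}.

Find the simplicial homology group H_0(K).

Order the vertices as 1 < 2 < 3 < 4 < 5 < 6 < 7 < 8. Listing each simplex with vertices in this order, K has dimension 2 with simplices:

  0-simplices (8): [1], [2], [3], [4], [5], [6], [7], [8]
  1-simplices (24): (24 of them)
  2-simplices (16): [1,2,3], [1,2,4], [1,3,6], [1,4,7], [1,5,6], [1,5,7], [2,3,7], [2,4,5], [2,5,6], [2,6,7], [3,4,6], [3,4,8], [3,7,8], [4,5,8], [4,6,7], [5,7,8]

giving chain groups C_0 ≅ Z^8, C_1 ≅ Z^24, C_2 ≅ Z^16.

∂_1: C_1 → C_0 is given by ∂[p,q] = [q] − [p]. For instance
  ∂[7,8] = [8] − [7].
The 8×24 boundary matrix has rank 7 and Smith normal form diag(1,1,1,1,1,1,1).

Boundary ∂_2: C_2 → C_1 maps a triangle to the signed sum of its edges. For instance
  ∂[2,3,7] = [3,7] − [2,7] + [2,3],
  ∂[1,5,7] = [5,7] − [1,7] + [1,5].
The resulting 24×16 matrix has rank 15, and its Smith normal form has invariant factors (1,1,1,1,1,1,1,1,1,1,1,1,1,1,1).

Computing H_k = (kernel of ∂_k) / (image of ∂_{k+1}):

  H_0: rank C_0 − rank ∂_1 = 8 − 7 = 1, and the invariant factors of ∂_1 are all 1, so H_0 ≅ Z.

H_0 = Z.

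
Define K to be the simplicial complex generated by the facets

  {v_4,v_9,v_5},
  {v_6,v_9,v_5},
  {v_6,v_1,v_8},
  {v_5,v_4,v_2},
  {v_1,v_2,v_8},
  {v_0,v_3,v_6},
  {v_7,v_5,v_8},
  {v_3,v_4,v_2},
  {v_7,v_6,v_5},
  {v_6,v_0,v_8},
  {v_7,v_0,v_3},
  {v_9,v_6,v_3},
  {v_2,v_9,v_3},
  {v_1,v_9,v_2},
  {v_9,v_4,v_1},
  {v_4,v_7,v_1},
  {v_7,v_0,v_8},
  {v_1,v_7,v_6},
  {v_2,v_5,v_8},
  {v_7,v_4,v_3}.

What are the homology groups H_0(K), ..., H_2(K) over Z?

Order the vertices as v_0 < v_1 < v_2 < v_3 < v_4 < v_5 < v_6 < v_7 < v_8 < v_9. Listing each simplex with vertices in this order, K has dimension 2 with simplices:

  0-simplices (10): [v_0], [v_1], [v_2], [v_3], [v_4], [v_5], [v_6], [v_7], [v_8], [v_9]
  1-simplices (30): (30 of them)
  2-simplices (20): (20 of them)

giving chain groups C_0 ≅ Z^10, C_1 ≅ Z^30, C_2 ≅ Z^20.

Boundary ∂_1: C_1 → C_0 is given by ∂[p,q] = [q] − [p]. For instance
  ∂[v_4,v_7] = [v_7] − [v_4].
This gives a 10×30 integer matrix of rank 9; reducing to Smith normal form yields diagonal entries (1,1,1,1,1,1,1,1,1).

Boundary ∂_2: C_2 → C_1 acts by ∂[p,q,r] = [q,r] − [p,r] + [p,q]. For instance
  ∂[v_1,v_4,v_7] = [v_4,v_7] − [v_1,v_7] + [v_1,v_4],
  ∂[v_0,v_6,v_8] = [v_6,v_8] − [v_0,v_8] + [v_0,v_6].
The resulting 30×20 matrix has rank 20, and its Smith normal form has invariant factors (1,1,1,1,1,1,1,1,1,1,1,1,1,1,1,1,1,1,1,2).

Reading off H_k = ker ∂_k / im ∂_{k+1}:

  H_0: rank C_0 − rank ∂_1 = 10 − 9 = 1, and the invariant factors of ∂_1 are all 1, so H_0 ≅ Z.
  H_1: rank ker ∂_1 − rank ∂_2 = (30 − 9) − 20 = 1, and ∂_2 has invariant factor 2 > 1, so H_1 ≅ Z ⊕ Z_2.
  H_2: rank ker ∂_2 − rank ∂_3 = (20 − 20) − 0 = 0, and there is no ∂_3, so H_2 ≅ 0.

H_0 ≅ Z,  H_1 ≅ Z ⊕ Z_2,  H_2 = 0.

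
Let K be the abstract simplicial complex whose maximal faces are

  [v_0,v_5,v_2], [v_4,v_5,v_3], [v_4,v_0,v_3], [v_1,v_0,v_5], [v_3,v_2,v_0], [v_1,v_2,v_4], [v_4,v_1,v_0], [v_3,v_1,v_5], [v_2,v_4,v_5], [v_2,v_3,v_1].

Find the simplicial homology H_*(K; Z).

H_0 = Z,  H_1 = Z_2,  H_2 = 0.

Order the vertices as v_0 < v_1 < v_2 < v_3 < v_4 < v_5. Listing each simplex with vertices in this order, K has dimension 2 with simplices:

  0-simplices (6): [v_0], [v_1], [v_2], [v_3], [v_4], [v_5]
  1-simplices (15): (15 of them)
  2-simplices (10): [v_0,v_1,v_4], [v_0,v_1,v_5], [v_0,v_2,v_3], [v_0,v_2,v_5], [v_0,v_3,v_4], [v_1,v_2,v_3], [v_1,v_2,v_4], [v_1,v_3,v_5], [v_2,v_4,v_5], [v_3,v_4,v_5]

so the chain groups are C_0 ≅ Z^6, C_1 ≅ Z^15, C_2 ≅ Z^10.

∂_1: C_1 → C_0 sends each edge [p,q] (with p < q) to q − p.
This gives a 6×15 integer matrix of rank 5; reducing to Smith normal form yields diagonal entries (1,1,1,1,1).

Boundary ∂_2: C_2 → C_1 sends each 2-simplex [p,q,r] to [q,r] − [p,r] + [p,q]. For instance
  ∂[v_1,v_3,v_5] = [v_3,v_5] − [v_1,v_5] + [v_1,v_3],
  ∂[v_1,v_2,v_4] = [v_2,v_4] − [v_1,v_4] + [v_1,v_2].
The 15×10 boundary matrix has rank 10 and Smith normal form diag(1,1,1,1,1,1,1,1,1,2).

Computing H_k = (kernel of ∂_k) / (image of ∂_{k+1}):

  H_0: rank C_0 − rank ∂_1 = 6 − 5 = 1, and the invariant factors of ∂_1 are all 1, so H_0 = Z.
  H_1: rank ker ∂_1 − rank ∂_2 = (15 − 5) − 10 = 0, and ∂_2 has invariant factor 2 > 1, so H_1 = Z_2.
  H_2: rank ker ∂_2 − rank ∂_3 = (10 − 10) − 0 = 0, and there is no ∂_3, so H_2 = 0.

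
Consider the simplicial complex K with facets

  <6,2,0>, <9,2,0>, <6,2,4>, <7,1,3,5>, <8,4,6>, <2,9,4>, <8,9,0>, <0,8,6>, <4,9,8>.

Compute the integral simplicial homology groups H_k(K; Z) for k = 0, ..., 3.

H_0 ≅ Z^2,  H_1 = 0,  H_2 ≅ Z,  H_3 = 0.

Take the total order 0 < 1 < 2 < 3 < 4 < 5 < 6 < 7 < 8 < 9 on the vertex set. Then K (dimension 3) consists of the simplices:

  0-simplices (10): [0], [1], [2], [3], [4], [5], [6], [7], [8], [9]
  1-simplices (18): [0,2], [0,6], [0,8], [0,9], [1,3], [1,5], [1,7], [2,4], [2,6], [2,9], [3,5], [3,7], [4,6], [4,8], [4,9], [5,7], [6,8], [8,9]
  2-simplices (12): [0,2,6], [0,2,9], [0,6,8], [0,8,9], [1,3,5], [1,3,7], [1,5,7], [2,4,6], [2,4,9], [3,5,7], [4,6,8], [4,8,9]
  3-simplices (1): [1,3,5,7]

giving chain groups C_0 ≅ Z^10, C_1 ≅ Z^18, C_2 ≅ Z^12, C_3 ≅ Z^1.

Boundary ∂_1: C_1 → C_0 is given by ∂[p,q] = [q] − [p]. For instance
  ∂[1,3] = [3] − [1].
The 10×18 boundary matrix has rank 8 and Smith normal form diag(1,1,1,1,1,1,1,1).

Boundary ∂_2: C_2 → C_1 sends each 2-simplex [p,q,r] to [q,r] − [p,r] + [p,q]. For instance
  ∂[1,5,7] = [5,7] − [1,7] + [1,5],
  ∂[4,8,9] = [8,9] − [4,9] + [4,8].
This gives a 18×12 integer matrix of rank 10; reducing to Smith normal form yields diagonal entries (1,1,1,1,1,1,1,1,1,1).

∂_3: C_3 → C_2 sends each 3-simplex σ to the alternating sum Σ_i (−1)^i (σ with its i-th vertex removed). For instance
  ∂[1,3,5,7] = [3,5,7] − [1,5,7] + [1,3,7] − [1,3,5].
As a 12×1 matrix over Z this has rank 1, with invariant factors (1).

Reading off H_k = ker ∂_k / im ∂_{k+1}:

  H_0: rank C_0 − rank ∂_1 = 10 − 8 = 2, and the invariant factors of ∂_1 are all 1, so H_0 = Z^2.
  H_1: rank ker ∂_1 − rank ∂_2 = (18 − 8) − 10 = 0, and the invariant factors of ∂_2 are all 1, so H_1 = 0.
  H_2: rank ker ∂_2 − rank ∂_3 = (12 − 10) − 1 = 1, and the invariant factors of ∂_3 are all 1, so H_2 = Z.
  H_3: rank ker ∂_3 − rank ∂_4 = (1 − 1) − 0 = 0, and there is no ∂_4, so H_3 = 0.

As a check, the Euler characteristic is 10 − 18 + 12 − 1 = 3, which agrees with 2 − 0 + 1 − 0 = 3.
(K is a triangulation of the disjoint union of the 3-simplex and the 2-sphere S^2.)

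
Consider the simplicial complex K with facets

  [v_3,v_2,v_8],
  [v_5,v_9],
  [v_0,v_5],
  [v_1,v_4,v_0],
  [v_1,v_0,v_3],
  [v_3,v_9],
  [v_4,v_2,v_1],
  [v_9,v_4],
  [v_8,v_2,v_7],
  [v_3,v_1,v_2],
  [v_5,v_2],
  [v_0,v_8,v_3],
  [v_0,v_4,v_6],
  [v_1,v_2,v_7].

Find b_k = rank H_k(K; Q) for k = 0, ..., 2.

b_0 = 1, b_1 = 3, b_2 = 0.

Order the vertices as v_0 < v_1 < v_2 < v_3 < v_4 < v_5 < v_6 < v_7 < v_8 < v_9. Listing each simplex with vertices in this order, K has dimension 2 with simplices:

  0-simplices (10): [v_0], [v_1], [v_2], [v_3], [v_4], [v_5], [v_6], [v_7], [v_8], [v_9]
  1-simplices (21): (21 of them)
  2-simplices (9): [v_0,v_1,v_3], [v_0,v_1,v_4], [v_0,v_3,v_8], [v_0,v_4,v_6], [v_1,v_2,v_3], [v_1,v_2,v_4], [v_1,v_2,v_7], [v_2,v_3,v_8], [v_2,v_7,v_8]

giving chain groups C_0 ≅ Z^10, C_1 ≅ Z^21, C_2 ≅ Z^9.

∂_1: C_1 → C_0 sends each edge [p,q] (with p < q) to q − p.
As a 10×21 matrix over Z this has rank 9, with invariant factors (1,1,1,1,1,1,1,1,1).

The boundary map ∂_2: C_2 → C_1 sends each 2-simplex [p,q,r] to [q,r] − [p,r] + [p,q]. For instance
  ∂[v_0,v_1,v_3] = [v_1,v_3] − [v_0,v_3] + [v_0,v_1],
  ∂[v_0,v_1,v_4] = [v_1,v_4] − [v_0,v_4] + [v_0,v_1].
The resulting 21×9 matrix has rank 9, and its Smith normal form has invariant factors (1,1,1,1,1,1,1,1,1).

From H_k ≅ ker(∂_k) / im(∂_{k+1}) we obtain:

  H_0: rank C_0 − rank ∂_1 = 10 − 9 = 1, and the invariant factors of ∂_1 are all 1, so H_0 = Z.
  H_1: rank ker ∂_1 − rank ∂_2 = (21 − 9) − 9 = 3, and the invariant factors of ∂_2 are all 1, so H_1 = Z^3.
  H_2: rank ker ∂_2 − rank ∂_3 = (9 − 9) − 0 = 0, and there is no ∂_3, so H_2 = 0.

As a check, the Euler characteristic is 10 − 21 + 9 = -2, which agrees with 1 − 3 + 0 = -2.

Hence the Betti numbers are b_0 = 1, b_1 = 3, b_2 = 0.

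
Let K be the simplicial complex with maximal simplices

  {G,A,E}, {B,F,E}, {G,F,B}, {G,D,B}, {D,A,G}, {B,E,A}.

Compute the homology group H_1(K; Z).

Order the vertices as A < B < D < E < F < G. Listing each simplex with vertices in this order, K has dimension 2 with simplices:

  0-simplices (6): A, B, D, E, F, G
  1-simplices (12): AB, AD, AE, AG, BD, BE, BF, BG, DG, EF, EG, FG
  2-simplices (6): ABE, ADG, AEG, BDG, BEF, BFG

so the chain groups are C_0 ≅ Z^6, C_1 ≅ Z^12, C_2 ≅ Z^6.

∂_1: C_1 → C_0 maps an edge to its endpoints' difference, ∂[p,q] = q − p.
The resulting 6×12 matrix has rank 5, and its Smith normal form has invariant factors (1,1,1,1,1).

∂_2: C_2 → C_1 acts by ∂[p,q,r] = [q,r] − [p,r] + [p,q]. For instance
  ∂AEG = EG − AG + AE,
  ∂ABE = BE − AE + AB.
As a 12×6 matrix over Z this has rank 6, with invariant factors (1,1,1,1,1,1).

Computing H_k = (kernel of ∂_k) / (image of ∂_{k+1}):

  H_1: rank ker ∂_1 − rank ∂_2 = (12 − 5) − 6 = 1, and the invariant factors of ∂_2 are all 1, so H_1 = Z.

H_1 = Z.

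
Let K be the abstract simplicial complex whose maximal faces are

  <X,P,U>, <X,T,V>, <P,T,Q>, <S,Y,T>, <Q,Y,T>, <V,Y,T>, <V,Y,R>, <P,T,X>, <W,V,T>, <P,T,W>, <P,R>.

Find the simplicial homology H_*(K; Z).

H_0 ≅ Z,  H_1 ≅ Z,  H_2 = 0.

Order the vertices as P < Q < R < S < T < U < V < W < X < Y. Listing each simplex with vertices in this order, K has dimension 2 with simplices:

  0-simplices (10): P, Q, R, S, T, U, V, W, X, Y
  1-simplices (20): PQ, PR, PT, PU, PW, PX, QT, QY, RV, RY, ST, SY, TV, TW, TX, TY, UX, VW, VX, VY
  2-simplices (10): PQT, PTW, PTX, PUX, QTY, RVY, STY, TVW, TVX, TVY

giving chain groups C_0 ≅ Z^10, C_1 ≅ Z^20, C_2 ≅ Z^10.

The boundary map ∂_1: C_1 → C_0 is given by ∂[p,q] = [q] − [p]. For instance
  ∂PQ = Q − P.
The 10×20 boundary matrix has rank 9 and Smith normal form diag(1,1,1,1,1,1,1,1,1).

The boundary map ∂_2: C_2 → C_1 acts by ∂[p,q,r] = [q,r] − [p,r] + [p,q]. For instance
  ∂PTW = TW − PW + PT,
  ∂TVW = VW − TW + TV.
This gives a 20×10 integer matrix of rank 10; reducing to Smith normal form yields diagonal entries (1,1,1,1,1,1,1,1,1,1).

Computing H_k = (kernel of ∂_k) / (image of ∂_{k+1}):

  H_0: rank C_0 − rank ∂_1 = 10 − 9 = 1, and the invariant factors of ∂_1 are all 1, so H_0 = Z.
  H_1: rank ker ∂_1 − rank ∂_2 = (20 − 9) − 10 = 1, and the invariant factors of ∂_2 are all 1, so H_1 = Z.
  H_2: rank ker ∂_2 − rank ∂_3 = (10 − 10) − 0 = 0, and there is no ∂_3, so H_2 = 0.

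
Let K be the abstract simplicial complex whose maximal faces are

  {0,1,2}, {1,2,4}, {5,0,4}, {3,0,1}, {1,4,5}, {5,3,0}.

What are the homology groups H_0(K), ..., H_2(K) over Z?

K has 6 vertices, 12 edges, 6 triangles.
rank ∂_0 = 0, rank ∂_1 = 5 ⇒ b_0 = 6 − 0 − 5 = 1; all invariant factors of ∂_1 are 1 so no torsion. So H_0 ≅ Z.
rank ∂_1 = 5, rank ∂_2 = 6 ⇒ b_1 = 12 − 5 − 6 = 1; all invariant factors of ∂_2 are 1 so no torsion. So H_1 ≅ Z.
rank ∂_2 = 6, rank ∂_3 = 0 ⇒ b_2 = 6 − 6 − 0 = 0. So H_2 ≅ 0.

H_0 ≅ Z,  H_1 ≅ Z,  H_2 = 0.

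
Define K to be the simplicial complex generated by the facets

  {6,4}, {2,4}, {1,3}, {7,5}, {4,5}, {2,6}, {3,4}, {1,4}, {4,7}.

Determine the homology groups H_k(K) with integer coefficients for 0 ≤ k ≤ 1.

We work with the vertex ordering 1 < 2 < 3 < 4 < 5 < 6 < 7. The simplices of K, each written with vertices in increasing order, are:

  0-simplices (7): [1], [2], [3], [4], [5], [6], [7]
  1-simplices (9): [1,3], [1,4], [2,4], [2,6], [3,4], [4,5], [4,6], [4,7], [5,7]

Hence C_0 ≅ Z^7, C_1 ≅ Z^9.

The boundary map ∂_1: C_1 → C_0 maps an edge to its endpoints' difference, ∂[p,q] = q − p. For instance
  ∂[2,4] = [4] − [2].
This gives a 7×9 integer matrix of rank 6; reducing to Smith normal form yields diagonal entries (1,1,1,1,1,1).

Now H_k = ker ∂_k / im ∂_{k+1}, so:

  H_0: rank C_0 − rank ∂_1 = 7 − 6 = 1, and the invariant factors of ∂_1 are all 1, so H_0 = Z.
  H_1: rank ker ∂_1 − rank ∂_2 = (9 − 6) − 0 = 3, and there is no ∂_2, so H_1 = Z^3.

As a check, the Euler characteristic is 7 − 9 = -2, which agrees with 1 − 3 = -2.

H_0 = Z,  H_1 = Z^3.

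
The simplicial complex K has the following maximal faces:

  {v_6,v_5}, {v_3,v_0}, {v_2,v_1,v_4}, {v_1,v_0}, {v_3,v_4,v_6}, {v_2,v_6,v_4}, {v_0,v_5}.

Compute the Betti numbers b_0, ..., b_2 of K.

Take the total order v_0 < v_1 < v_2 < v_3 < v_4 < v_5 < v_6 on the vertex set. Then K (dimension 2) consists of the simplices:

  0-simplices (7): [v_0], [v_1], [v_2], [v_3], [v_4], [v_5], [v_6]
  1-simplices (11): [v_0,v_1], [v_0,v_3], [v_0,v_5], [v_1,v_2], [v_1,v_4], [v_2,v_4], [v_2,v_6], [v_3,v_4], [v_3,v_6], [v_4,v_6], [v_5,v_6]
  2-simplices (3): [v_1,v_2,v_4], [v_2,v_4,v_6], [v_3,v_4,v_6]

Hence C_0 ≅ Z^7, C_1 ≅ Z^11, C_2 ≅ Z^3.

∂_1: C_1 → C_0 is given by ∂[p,q] = [q] − [p].
The 7×11 boundary matrix has rank 6 and Smith normal form diag(1,1,1,1,1,1).

∂_2: C_2 → C_1 acts by ∂[p,q,r] = [q,r] − [p,r] + [p,q]. For instance
  ∂[v_1,v_2,v_4] = [v_2,v_4] − [v_1,v_4] + [v_1,v_2],
  ∂[v_2,v_4,v_6] = [v_4,v_6] − [v_2,v_6] + [v_2,v_4].
The 11×3 boundary matrix has rank 3 and Smith normal form diag(1,1,1).

Computing H_k = (kernel of ∂_k) / (image of ∂_{k+1}):

  H_0: rank C_0 − rank ∂_1 = 7 − 6 = 1, and the invariant factors of ∂_1 are all 1, so H_0 = Z.
  H_1: rank ker ∂_1 − rank ∂_2 = (11 − 6) − 3 = 2, and the invariant factors of ∂_2 are all 1, so H_1 = Z^2.
  H_2: rank ker ∂_2 − rank ∂_3 = (3 − 3) − 0 = 0, and there is no ∂_3, so H_2 = 0.

As a check, the Euler characteristic is 7 − 11 + 3 = -1, which agrees with 1 − 2 + 0 = -1.

Hence the Betti numbers are b_0 = 1, b_1 = 2, b_2 = 0.

b_0 = 1, b_1 = 2, b_2 = 0.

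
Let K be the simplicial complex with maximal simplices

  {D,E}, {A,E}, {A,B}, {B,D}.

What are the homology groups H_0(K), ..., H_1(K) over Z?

Order the vertices as A < B < D < E. Listing each simplex with vertices in this order, K has dimension 1 with simplices:

  0-simplices (4): A, B, D, E
  1-simplices (4): AB, AE, BD, DE

so the chain groups are C_0 ≅ Z^4, C_1 ≅ Z^4.

∂_1: C_1 → C_0 sends each edge [p,q] (with p < q) to q − p.
The resulting 4×4 matrix has rank 3, and its Smith normal form has invariant factors (1,1,1).

From H_k ≅ ker(∂_k) / im(∂_{k+1}) we obtain:

  H_0: rank C_0 − rank ∂_1 = 4 − 3 = 1, and the invariant factors of ∂_1 are all 1, so H_0 = Z.
  H_1: rank ker ∂_1 − rank ∂_2 = (4 − 3) − 0 = 1, and there is no ∂_2, so H_1 = Z.

H_0 = Z,  H_1 = Z.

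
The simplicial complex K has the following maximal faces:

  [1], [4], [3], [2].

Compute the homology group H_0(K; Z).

H_0 = Z^4.

Take the total order 1 < 2 < 3 < 4 on the vertex set. Then K (dimension 0) consists of the simplices:

  0-simplices (4): [1], [2], [3], [4]

giving chain groups C_0 ≅ Z^4.

Now H_k = ker ∂_k / im ∂_{k+1}, so:

  H_0: rank C_0 − rank ∂_1 = 4 − 0 = 4, and there is no ∂_1, so H_0 = Z^4.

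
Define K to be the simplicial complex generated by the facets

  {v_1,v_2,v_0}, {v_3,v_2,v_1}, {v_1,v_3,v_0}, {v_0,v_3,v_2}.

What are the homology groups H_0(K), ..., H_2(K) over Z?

H_0 = Z,  H_1 = 0,  H_2 = Z.

Fix the vertex order v_0 < v_1 < v_2 < v_3 and write every simplex with vertices in increasing order. Then dim K = 2 and the simplices of K are:

  0-simplices (4): [v_0], [v_1], [v_2], [v_3]
  1-simplices (6): [v_0,v_1], [v_0,v_2], [v_0,v_3], [v_1,v_2], [v_1,v_3], [v_2,v_3]
  2-simplices (4): [v_0,v_1,v_2], [v_0,v_1,v_3], [v_0,v_2,v_3], [v_1,v_2,v_3]

so the chain groups are C_0 ≅ Z^4, C_1 ≅ Z^6, C_2 ≅ Z^4.

Boundary ∂_1: C_1 → C_0 maps an edge to its endpoints' difference, ∂[p,q] = q − p.
The resulting 4×6 matrix has rank 3, and its Smith normal form has invariant factors (1,1,1).

The boundary map ∂_2: C_2 → C_1 acts by ∂[p,q,r] = [q,r] − [p,r] + [p,q]. For instance
  ∂[v_0,v_1,v_2] = [v_1,v_2] − [v_0,v_2] + [v_0,v_1],
  ∂[v_0,v_1,v_3] = [v_1,v_3] − [v_0,v_3] + [v_0,v_1].
This gives a 6×4 integer matrix of rank 3; reducing to Smith normal form yields diagonal entries (1,1,1).

Reading off H_k = ker ∂_k / im ∂_{k+1}:

  H_0: rank C_0 − rank ∂_1 = 4 − 3 = 1, and the invariant factors of ∂_1 are all 1, so H_0 = Z.
  H_1: rank ker ∂_1 − rank ∂_2 = (6 − 3) − 3 = 0, and the invariant factors of ∂_2 are all 1, so H_1 = 0.
  H_2: rank ker ∂_2 − rank ∂_3 = (4 − 3) − 0 = 1, and there is no ∂_3, so H_2 = Z.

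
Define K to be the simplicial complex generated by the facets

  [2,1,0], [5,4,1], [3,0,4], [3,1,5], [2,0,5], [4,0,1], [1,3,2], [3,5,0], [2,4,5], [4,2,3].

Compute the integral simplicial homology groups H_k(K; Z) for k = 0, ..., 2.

Take the total order 0 < 1 < 2 < 3 < 4 < 5 on the vertex set. Then K (dimension 2) consists of the simplices:

  0-simplices (6): [0], [1], [2], [3], [4], [5]
  1-simplices (15): [0,1], [0,2], [0,3], [0,4], [0,5], [1,2], [1,3], [1,4], [1,5], [2,3], [2,4], [2,5], [3,4], [3,5], [4,5]
  2-simplices (10): [0,1,2], [0,1,4], [0,2,5], [0,3,4], [0,3,5], [1,2,3], [1,3,5], [1,4,5], [2,3,4], [2,4,5]

so the chain groups are C_0 ≅ Z^6, C_1 ≅ Z^15, C_2 ≅ Z^10.

The boundary map ∂_1: C_1 → C_0 is given by ∂[p,q] = [q] − [p]. For instance
  ∂[0,1] = [1] − [0].
As a 6×15 matrix over Z this has rank 5, with invariant factors (1,1,1,1,1).

∂_2: C_2 → C_1 acts by ∂[p,q,r] = [q,r] − [p,r] + [p,q]. For instance
  ∂[2,4,5] = [4,5] − [2,5] + [2,4],
  ∂[0,1,4] = [1,4] − [0,4] + [0,1].
As a 15×10 matrix over Z this has rank 10, with invariant factors (1,1,1,1,1,1,1,1,1,2).

Reading off H_k = ker ∂_k / im ∂_{k+1}:

  H_0: rank C_0 − rank ∂_1 = 6 − 5 = 1, and the invariant factors of ∂_1 are all 1, so H_0 ≅ Z.
  H_1: rank ker ∂_1 − rank ∂_2 = (15 − 5) − 10 = 0, and ∂_2 has invariant factor 2 > 1, so H_1 ≅ Z/2.
  H_2: rank ker ∂_2 − rank ∂_3 = (10 − 10) − 0 = 0, and there is no ∂_3, so H_2 ≅ 0.

As a check, the Euler characteristic is 6 − 15 + 10 = 1, which agrees with 1 − 0 + 0 = 1.

H_0 = Z,  H_1 = Z/2,  H_2 = 0.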